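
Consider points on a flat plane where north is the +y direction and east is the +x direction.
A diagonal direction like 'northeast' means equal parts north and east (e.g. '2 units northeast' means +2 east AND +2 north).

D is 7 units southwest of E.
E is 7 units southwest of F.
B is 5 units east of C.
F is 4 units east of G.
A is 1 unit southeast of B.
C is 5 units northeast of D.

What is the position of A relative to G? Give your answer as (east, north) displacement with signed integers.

Place G at the origin (east=0, north=0).
  F is 4 units east of G: delta (east=+4, north=+0); F at (east=4, north=0).
  E is 7 units southwest of F: delta (east=-7, north=-7); E at (east=-3, north=-7).
  D is 7 units southwest of E: delta (east=-7, north=-7); D at (east=-10, north=-14).
  C is 5 units northeast of D: delta (east=+5, north=+5); C at (east=-5, north=-9).
  B is 5 units east of C: delta (east=+5, north=+0); B at (east=0, north=-9).
  A is 1 unit southeast of B: delta (east=+1, north=-1); A at (east=1, north=-10).
Therefore A relative to G: (east=1, north=-10).

Answer: A is at (east=1, north=-10) relative to G.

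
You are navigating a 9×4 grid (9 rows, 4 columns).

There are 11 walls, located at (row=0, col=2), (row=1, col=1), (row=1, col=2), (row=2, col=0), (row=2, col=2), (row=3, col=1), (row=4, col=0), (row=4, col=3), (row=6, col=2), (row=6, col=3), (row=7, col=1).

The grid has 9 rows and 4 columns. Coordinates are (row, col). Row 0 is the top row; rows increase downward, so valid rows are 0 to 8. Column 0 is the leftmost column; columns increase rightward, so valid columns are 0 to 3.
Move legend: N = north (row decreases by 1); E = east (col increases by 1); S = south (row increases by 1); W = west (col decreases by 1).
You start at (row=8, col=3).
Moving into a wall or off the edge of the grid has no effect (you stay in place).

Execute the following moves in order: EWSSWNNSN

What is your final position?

Answer: Final position: (row=8, col=1)

Derivation:
Start: (row=8, col=3)
  E (east): blocked, stay at (row=8, col=3)
  W (west): (row=8, col=3) -> (row=8, col=2)
  S (south): blocked, stay at (row=8, col=2)
  S (south): blocked, stay at (row=8, col=2)
  W (west): (row=8, col=2) -> (row=8, col=1)
  N (north): blocked, stay at (row=8, col=1)
  N (north): blocked, stay at (row=8, col=1)
  S (south): blocked, stay at (row=8, col=1)
  N (north): blocked, stay at (row=8, col=1)
Final: (row=8, col=1)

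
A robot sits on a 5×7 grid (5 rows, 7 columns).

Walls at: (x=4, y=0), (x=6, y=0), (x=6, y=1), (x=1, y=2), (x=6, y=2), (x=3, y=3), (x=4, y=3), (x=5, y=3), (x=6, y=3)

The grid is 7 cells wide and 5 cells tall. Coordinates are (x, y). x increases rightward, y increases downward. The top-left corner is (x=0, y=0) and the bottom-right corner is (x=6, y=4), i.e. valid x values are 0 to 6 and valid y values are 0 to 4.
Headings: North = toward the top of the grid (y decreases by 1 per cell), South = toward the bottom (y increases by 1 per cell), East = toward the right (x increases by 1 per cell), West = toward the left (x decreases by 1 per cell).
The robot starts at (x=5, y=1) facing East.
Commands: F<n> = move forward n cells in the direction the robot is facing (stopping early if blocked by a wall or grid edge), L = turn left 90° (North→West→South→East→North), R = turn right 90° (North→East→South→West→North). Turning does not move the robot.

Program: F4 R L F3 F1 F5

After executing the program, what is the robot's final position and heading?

Start: (x=5, y=1), facing East
  F4: move forward 0/4 (blocked), now at (x=5, y=1)
  R: turn right, now facing South
  L: turn left, now facing East
  F3: move forward 0/3 (blocked), now at (x=5, y=1)
  F1: move forward 0/1 (blocked), now at (x=5, y=1)
  F5: move forward 0/5 (blocked), now at (x=5, y=1)
Final: (x=5, y=1), facing East

Answer: Final position: (x=5, y=1), facing East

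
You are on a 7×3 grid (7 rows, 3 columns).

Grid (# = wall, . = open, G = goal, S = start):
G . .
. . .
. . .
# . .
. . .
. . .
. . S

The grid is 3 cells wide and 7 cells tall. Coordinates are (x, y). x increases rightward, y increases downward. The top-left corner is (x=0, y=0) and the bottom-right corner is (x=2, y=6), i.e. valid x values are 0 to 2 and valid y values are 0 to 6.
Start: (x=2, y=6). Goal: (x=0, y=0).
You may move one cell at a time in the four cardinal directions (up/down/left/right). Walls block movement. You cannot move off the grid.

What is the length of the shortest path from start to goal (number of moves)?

BFS from (x=2, y=6) until reaching (x=0, y=0):
  Distance 0: (x=2, y=6)
  Distance 1: (x=2, y=5), (x=1, y=6)
  Distance 2: (x=2, y=4), (x=1, y=5), (x=0, y=6)
  Distance 3: (x=2, y=3), (x=1, y=4), (x=0, y=5)
  Distance 4: (x=2, y=2), (x=1, y=3), (x=0, y=4)
  Distance 5: (x=2, y=1), (x=1, y=2)
  Distance 6: (x=2, y=0), (x=1, y=1), (x=0, y=2)
  Distance 7: (x=1, y=0), (x=0, y=1)
  Distance 8: (x=0, y=0)  <- goal reached here
One shortest path (8 moves): (x=2, y=6) -> (x=1, y=6) -> (x=1, y=5) -> (x=1, y=4) -> (x=1, y=3) -> (x=1, y=2) -> (x=0, y=2) -> (x=0, y=1) -> (x=0, y=0)

Answer: Shortest path length: 8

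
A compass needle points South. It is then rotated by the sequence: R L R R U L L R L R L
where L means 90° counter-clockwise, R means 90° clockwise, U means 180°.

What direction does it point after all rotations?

Start: South
  R (right (90° clockwise)) -> West
  L (left (90° counter-clockwise)) -> South
  R (right (90° clockwise)) -> West
  R (right (90° clockwise)) -> North
  U (U-turn (180°)) -> South
  L (left (90° counter-clockwise)) -> East
  L (left (90° counter-clockwise)) -> North
  R (right (90° clockwise)) -> East
  L (left (90° counter-clockwise)) -> North
  R (right (90° clockwise)) -> East
  L (left (90° counter-clockwise)) -> North
Final: North

Answer: Final heading: North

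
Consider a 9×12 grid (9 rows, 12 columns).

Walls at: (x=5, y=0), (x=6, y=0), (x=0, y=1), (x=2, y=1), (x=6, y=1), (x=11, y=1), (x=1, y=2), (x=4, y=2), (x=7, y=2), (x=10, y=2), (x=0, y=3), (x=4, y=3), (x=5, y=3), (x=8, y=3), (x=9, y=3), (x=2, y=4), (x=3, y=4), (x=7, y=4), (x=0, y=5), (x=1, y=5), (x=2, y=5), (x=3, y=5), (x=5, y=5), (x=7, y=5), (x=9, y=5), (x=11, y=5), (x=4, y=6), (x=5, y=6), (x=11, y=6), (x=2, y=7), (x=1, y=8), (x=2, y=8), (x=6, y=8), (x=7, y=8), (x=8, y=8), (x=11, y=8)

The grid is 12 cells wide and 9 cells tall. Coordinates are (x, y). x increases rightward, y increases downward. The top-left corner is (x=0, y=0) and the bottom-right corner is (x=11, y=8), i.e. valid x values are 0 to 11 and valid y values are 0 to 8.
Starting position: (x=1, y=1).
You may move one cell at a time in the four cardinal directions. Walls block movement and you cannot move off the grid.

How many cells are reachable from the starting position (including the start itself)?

BFS flood-fill from (x=1, y=1):
  Distance 0: (x=1, y=1)
  Distance 1: (x=1, y=0)
  Distance 2: (x=0, y=0), (x=2, y=0)
  Distance 3: (x=3, y=0)
  Distance 4: (x=4, y=0), (x=3, y=1)
  Distance 5: (x=4, y=1), (x=3, y=2)
  Distance 6: (x=5, y=1), (x=2, y=2), (x=3, y=3)
  Distance 7: (x=5, y=2), (x=2, y=3)
  Distance 8: (x=6, y=2), (x=1, y=3)
  Distance 9: (x=6, y=3), (x=1, y=4)
  Distance 10: (x=7, y=3), (x=0, y=4), (x=6, y=4)
  Distance 11: (x=5, y=4), (x=6, y=5)
  Distance 12: (x=4, y=4), (x=6, y=6)
  Distance 13: (x=4, y=5), (x=7, y=6), (x=6, y=7)
  Distance 14: (x=8, y=6), (x=5, y=7), (x=7, y=7)
  Distance 15: (x=8, y=5), (x=9, y=6), (x=4, y=7), (x=8, y=7), (x=5, y=8)
  Distance 16: (x=8, y=4), (x=10, y=6), (x=3, y=7), (x=9, y=7), (x=4, y=8)
  Distance 17: (x=9, y=4), (x=10, y=5), (x=3, y=6), (x=10, y=7), (x=3, y=8), (x=9, y=8)
  Distance 18: (x=10, y=4), (x=2, y=6), (x=11, y=7), (x=10, y=8)
  Distance 19: (x=10, y=3), (x=11, y=4), (x=1, y=6)
  Distance 20: (x=11, y=3), (x=0, y=6), (x=1, y=7)
  Distance 21: (x=11, y=2), (x=0, y=7)
  Distance 22: (x=0, y=8)
Total reachable: 60 (grid has 72 open cells total)

Answer: Reachable cells: 60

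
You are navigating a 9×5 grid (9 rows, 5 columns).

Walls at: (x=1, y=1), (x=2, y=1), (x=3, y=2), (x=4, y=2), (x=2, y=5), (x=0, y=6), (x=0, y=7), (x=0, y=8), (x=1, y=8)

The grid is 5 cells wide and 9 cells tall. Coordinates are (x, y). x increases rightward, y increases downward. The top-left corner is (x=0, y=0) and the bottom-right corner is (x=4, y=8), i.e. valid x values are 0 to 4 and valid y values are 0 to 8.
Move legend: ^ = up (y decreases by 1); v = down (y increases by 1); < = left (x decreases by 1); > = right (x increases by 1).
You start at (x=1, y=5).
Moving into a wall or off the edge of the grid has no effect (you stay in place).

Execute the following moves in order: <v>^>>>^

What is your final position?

Start: (x=1, y=5)
  < (left): (x=1, y=5) -> (x=0, y=5)
  v (down): blocked, stay at (x=0, y=5)
  > (right): (x=0, y=5) -> (x=1, y=5)
  ^ (up): (x=1, y=5) -> (x=1, y=4)
  > (right): (x=1, y=4) -> (x=2, y=4)
  > (right): (x=2, y=4) -> (x=3, y=4)
  > (right): (x=3, y=4) -> (x=4, y=4)
  ^ (up): (x=4, y=4) -> (x=4, y=3)
Final: (x=4, y=3)

Answer: Final position: (x=4, y=3)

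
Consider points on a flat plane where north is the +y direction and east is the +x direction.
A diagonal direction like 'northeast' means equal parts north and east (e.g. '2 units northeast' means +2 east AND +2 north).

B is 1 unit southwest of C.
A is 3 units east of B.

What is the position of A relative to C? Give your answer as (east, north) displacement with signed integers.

Answer: A is at (east=2, north=-1) relative to C.

Derivation:
Place C at the origin (east=0, north=0).
  B is 1 unit southwest of C: delta (east=-1, north=-1); B at (east=-1, north=-1).
  A is 3 units east of B: delta (east=+3, north=+0); A at (east=2, north=-1).
Therefore A relative to C: (east=2, north=-1).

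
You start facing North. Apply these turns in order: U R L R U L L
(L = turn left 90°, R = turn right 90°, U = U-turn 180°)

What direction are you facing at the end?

Start: North
  U (U-turn (180°)) -> South
  R (right (90° clockwise)) -> West
  L (left (90° counter-clockwise)) -> South
  R (right (90° clockwise)) -> West
  U (U-turn (180°)) -> East
  L (left (90° counter-clockwise)) -> North
  L (left (90° counter-clockwise)) -> West
Final: West

Answer: Final heading: West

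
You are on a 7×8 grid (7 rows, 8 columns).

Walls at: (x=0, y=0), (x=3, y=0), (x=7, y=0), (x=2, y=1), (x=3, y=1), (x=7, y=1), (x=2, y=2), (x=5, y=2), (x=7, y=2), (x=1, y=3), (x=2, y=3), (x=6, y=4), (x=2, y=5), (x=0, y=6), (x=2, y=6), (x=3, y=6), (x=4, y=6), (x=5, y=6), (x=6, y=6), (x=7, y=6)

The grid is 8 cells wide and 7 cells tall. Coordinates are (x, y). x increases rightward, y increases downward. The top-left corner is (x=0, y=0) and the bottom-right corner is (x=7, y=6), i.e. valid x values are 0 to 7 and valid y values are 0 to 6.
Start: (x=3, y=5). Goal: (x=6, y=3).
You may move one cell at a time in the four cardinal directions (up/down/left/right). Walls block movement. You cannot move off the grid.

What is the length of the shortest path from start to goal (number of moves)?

Answer: Shortest path length: 5

Derivation:
BFS from (x=3, y=5) until reaching (x=6, y=3):
  Distance 0: (x=3, y=5)
  Distance 1: (x=3, y=4), (x=4, y=5)
  Distance 2: (x=3, y=3), (x=2, y=4), (x=4, y=4), (x=5, y=5)
  Distance 3: (x=3, y=2), (x=4, y=3), (x=1, y=4), (x=5, y=4), (x=6, y=5)
  Distance 4: (x=4, y=2), (x=5, y=3), (x=0, y=4), (x=1, y=5), (x=7, y=5)
  Distance 5: (x=4, y=1), (x=0, y=3), (x=6, y=3), (x=7, y=4), (x=0, y=5), (x=1, y=6)  <- goal reached here
One shortest path (5 moves): (x=3, y=5) -> (x=4, y=5) -> (x=5, y=5) -> (x=5, y=4) -> (x=5, y=3) -> (x=6, y=3)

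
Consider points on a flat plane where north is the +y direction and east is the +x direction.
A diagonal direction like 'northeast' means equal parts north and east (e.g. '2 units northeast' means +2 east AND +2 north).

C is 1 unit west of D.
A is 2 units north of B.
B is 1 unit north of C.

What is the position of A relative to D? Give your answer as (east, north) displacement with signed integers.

Place D at the origin (east=0, north=0).
  C is 1 unit west of D: delta (east=-1, north=+0); C at (east=-1, north=0).
  B is 1 unit north of C: delta (east=+0, north=+1); B at (east=-1, north=1).
  A is 2 units north of B: delta (east=+0, north=+2); A at (east=-1, north=3).
Therefore A relative to D: (east=-1, north=3).

Answer: A is at (east=-1, north=3) relative to D.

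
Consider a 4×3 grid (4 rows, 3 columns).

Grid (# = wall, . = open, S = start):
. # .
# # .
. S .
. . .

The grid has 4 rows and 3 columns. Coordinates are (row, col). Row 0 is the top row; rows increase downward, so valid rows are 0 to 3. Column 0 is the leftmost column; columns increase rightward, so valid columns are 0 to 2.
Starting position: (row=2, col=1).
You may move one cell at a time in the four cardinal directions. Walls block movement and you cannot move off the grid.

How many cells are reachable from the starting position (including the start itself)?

BFS flood-fill from (row=2, col=1):
  Distance 0: (row=2, col=1)
  Distance 1: (row=2, col=0), (row=2, col=2), (row=3, col=1)
  Distance 2: (row=1, col=2), (row=3, col=0), (row=3, col=2)
  Distance 3: (row=0, col=2)
Total reachable: 8 (grid has 9 open cells total)

Answer: Reachable cells: 8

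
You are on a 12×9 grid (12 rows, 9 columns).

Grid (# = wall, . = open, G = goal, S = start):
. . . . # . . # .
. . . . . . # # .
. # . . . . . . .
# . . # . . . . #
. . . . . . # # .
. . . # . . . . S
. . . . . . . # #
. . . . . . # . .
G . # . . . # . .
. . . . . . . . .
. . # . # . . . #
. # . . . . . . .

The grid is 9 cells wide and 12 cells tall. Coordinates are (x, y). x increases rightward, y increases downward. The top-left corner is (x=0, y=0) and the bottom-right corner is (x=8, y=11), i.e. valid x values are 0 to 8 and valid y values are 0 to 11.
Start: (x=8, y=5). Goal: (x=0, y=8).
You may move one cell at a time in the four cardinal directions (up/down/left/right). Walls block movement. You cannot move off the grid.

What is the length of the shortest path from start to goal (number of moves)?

BFS from (x=8, y=5) until reaching (x=0, y=8):
  Distance 0: (x=8, y=5)
  Distance 1: (x=8, y=4), (x=7, y=5)
  Distance 2: (x=6, y=5)
  Distance 3: (x=5, y=5), (x=6, y=6)
  Distance 4: (x=5, y=4), (x=4, y=5), (x=5, y=6)
  Distance 5: (x=5, y=3), (x=4, y=4), (x=4, y=6), (x=5, y=7)
  Distance 6: (x=5, y=2), (x=4, y=3), (x=6, y=3), (x=3, y=4), (x=3, y=6), (x=4, y=7), (x=5, y=8)
  Distance 7: (x=5, y=1), (x=4, y=2), (x=6, y=2), (x=7, y=3), (x=2, y=4), (x=2, y=6), (x=3, y=7), (x=4, y=8), (x=5, y=9)
  Distance 8: (x=5, y=0), (x=4, y=1), (x=3, y=2), (x=7, y=2), (x=2, y=3), (x=1, y=4), (x=2, y=5), (x=1, y=6), (x=2, y=7), (x=3, y=8), (x=4, y=9), (x=6, y=9), (x=5, y=10)
  Distance 9: (x=6, y=0), (x=3, y=1), (x=2, y=2), (x=8, y=2), (x=1, y=3), (x=0, y=4), (x=1, y=5), (x=0, y=6), (x=1, y=7), (x=3, y=9), (x=7, y=9), (x=6, y=10), (x=5, y=11)
  Distance 10: (x=3, y=0), (x=2, y=1), (x=8, y=1), (x=0, y=5), (x=0, y=7), (x=1, y=8), (x=7, y=8), (x=2, y=9), (x=8, y=9), (x=3, y=10), (x=7, y=10), (x=4, y=11), (x=6, y=11)
  Distance 11: (x=2, y=0), (x=8, y=0), (x=1, y=1), (x=7, y=7), (x=0, y=8), (x=8, y=8), (x=1, y=9), (x=3, y=11), (x=7, y=11)  <- goal reached here
One shortest path (11 moves): (x=8, y=5) -> (x=7, y=5) -> (x=6, y=5) -> (x=5, y=5) -> (x=4, y=5) -> (x=4, y=6) -> (x=3, y=6) -> (x=2, y=6) -> (x=1, y=6) -> (x=0, y=6) -> (x=0, y=7) -> (x=0, y=8)

Answer: Shortest path length: 11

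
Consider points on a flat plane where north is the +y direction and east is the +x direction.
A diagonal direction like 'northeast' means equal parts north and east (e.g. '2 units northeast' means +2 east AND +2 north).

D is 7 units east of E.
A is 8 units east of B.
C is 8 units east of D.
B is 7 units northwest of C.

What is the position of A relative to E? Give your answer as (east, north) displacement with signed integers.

Place E at the origin (east=0, north=0).
  D is 7 units east of E: delta (east=+7, north=+0); D at (east=7, north=0).
  C is 8 units east of D: delta (east=+8, north=+0); C at (east=15, north=0).
  B is 7 units northwest of C: delta (east=-7, north=+7); B at (east=8, north=7).
  A is 8 units east of B: delta (east=+8, north=+0); A at (east=16, north=7).
Therefore A relative to E: (east=16, north=7).

Answer: A is at (east=16, north=7) relative to E.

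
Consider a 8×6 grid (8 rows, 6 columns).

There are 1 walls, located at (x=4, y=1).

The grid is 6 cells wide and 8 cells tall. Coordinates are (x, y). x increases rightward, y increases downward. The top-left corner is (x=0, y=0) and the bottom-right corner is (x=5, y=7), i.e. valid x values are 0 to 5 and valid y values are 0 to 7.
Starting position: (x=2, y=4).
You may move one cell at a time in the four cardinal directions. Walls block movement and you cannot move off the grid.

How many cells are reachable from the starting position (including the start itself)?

BFS flood-fill from (x=2, y=4):
  Distance 0: (x=2, y=4)
  Distance 1: (x=2, y=3), (x=1, y=4), (x=3, y=4), (x=2, y=5)
  Distance 2: (x=2, y=2), (x=1, y=3), (x=3, y=3), (x=0, y=4), (x=4, y=4), (x=1, y=5), (x=3, y=5), (x=2, y=6)
  Distance 3: (x=2, y=1), (x=1, y=2), (x=3, y=2), (x=0, y=3), (x=4, y=3), (x=5, y=4), (x=0, y=5), (x=4, y=5), (x=1, y=6), (x=3, y=6), (x=2, y=7)
  Distance 4: (x=2, y=0), (x=1, y=1), (x=3, y=1), (x=0, y=2), (x=4, y=2), (x=5, y=3), (x=5, y=5), (x=0, y=6), (x=4, y=6), (x=1, y=7), (x=3, y=7)
  Distance 5: (x=1, y=0), (x=3, y=0), (x=0, y=1), (x=5, y=2), (x=5, y=6), (x=0, y=7), (x=4, y=7)
  Distance 6: (x=0, y=0), (x=4, y=0), (x=5, y=1), (x=5, y=7)
  Distance 7: (x=5, y=0)
Total reachable: 47 (grid has 47 open cells total)

Answer: Reachable cells: 47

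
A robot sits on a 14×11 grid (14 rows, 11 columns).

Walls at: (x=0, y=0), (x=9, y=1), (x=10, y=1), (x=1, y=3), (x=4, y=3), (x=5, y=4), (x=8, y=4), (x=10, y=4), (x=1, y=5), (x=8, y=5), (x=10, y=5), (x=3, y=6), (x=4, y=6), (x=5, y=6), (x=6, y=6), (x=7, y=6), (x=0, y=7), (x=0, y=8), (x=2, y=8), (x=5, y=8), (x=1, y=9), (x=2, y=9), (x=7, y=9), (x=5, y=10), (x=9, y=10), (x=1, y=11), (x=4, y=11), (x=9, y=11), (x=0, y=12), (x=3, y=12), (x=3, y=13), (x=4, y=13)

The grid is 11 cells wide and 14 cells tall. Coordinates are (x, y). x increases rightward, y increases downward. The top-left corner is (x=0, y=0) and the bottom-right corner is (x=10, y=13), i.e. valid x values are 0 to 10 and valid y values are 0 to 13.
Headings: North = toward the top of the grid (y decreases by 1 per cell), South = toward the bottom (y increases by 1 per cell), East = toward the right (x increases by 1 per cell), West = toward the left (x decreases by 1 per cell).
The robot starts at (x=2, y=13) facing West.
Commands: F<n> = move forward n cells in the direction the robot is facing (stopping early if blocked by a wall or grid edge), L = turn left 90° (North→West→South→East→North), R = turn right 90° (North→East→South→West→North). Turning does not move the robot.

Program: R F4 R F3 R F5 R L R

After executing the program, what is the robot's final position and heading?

Start: (x=2, y=13), facing West
  R: turn right, now facing North
  F4: move forward 3/4 (blocked), now at (x=2, y=10)
  R: turn right, now facing East
  F3: move forward 2/3 (blocked), now at (x=4, y=10)
  R: turn right, now facing South
  F5: move forward 0/5 (blocked), now at (x=4, y=10)
  R: turn right, now facing West
  L: turn left, now facing South
  R: turn right, now facing West
Final: (x=4, y=10), facing West

Answer: Final position: (x=4, y=10), facing West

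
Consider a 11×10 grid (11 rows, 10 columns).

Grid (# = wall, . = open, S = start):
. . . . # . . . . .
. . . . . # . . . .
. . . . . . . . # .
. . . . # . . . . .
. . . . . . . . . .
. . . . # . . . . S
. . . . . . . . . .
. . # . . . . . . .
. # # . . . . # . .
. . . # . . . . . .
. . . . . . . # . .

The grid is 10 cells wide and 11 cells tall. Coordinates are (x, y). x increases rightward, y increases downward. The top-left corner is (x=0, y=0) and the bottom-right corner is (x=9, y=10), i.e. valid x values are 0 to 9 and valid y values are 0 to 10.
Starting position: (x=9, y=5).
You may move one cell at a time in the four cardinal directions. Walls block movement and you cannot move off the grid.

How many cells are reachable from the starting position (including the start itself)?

Answer: Reachable cells: 99

Derivation:
BFS flood-fill from (x=9, y=5):
  Distance 0: (x=9, y=5)
  Distance 1: (x=9, y=4), (x=8, y=5), (x=9, y=6)
  Distance 2: (x=9, y=3), (x=8, y=4), (x=7, y=5), (x=8, y=6), (x=9, y=7)
  Distance 3: (x=9, y=2), (x=8, y=3), (x=7, y=4), (x=6, y=5), (x=7, y=6), (x=8, y=7), (x=9, y=8)
  Distance 4: (x=9, y=1), (x=7, y=3), (x=6, y=4), (x=5, y=5), (x=6, y=6), (x=7, y=7), (x=8, y=8), (x=9, y=9)
  Distance 5: (x=9, y=0), (x=8, y=1), (x=7, y=2), (x=6, y=3), (x=5, y=4), (x=5, y=6), (x=6, y=7), (x=8, y=9), (x=9, y=10)
  Distance 6: (x=8, y=0), (x=7, y=1), (x=6, y=2), (x=5, y=3), (x=4, y=4), (x=4, y=6), (x=5, y=7), (x=6, y=8), (x=7, y=9), (x=8, y=10)
  Distance 7: (x=7, y=0), (x=6, y=1), (x=5, y=2), (x=3, y=4), (x=3, y=6), (x=4, y=7), (x=5, y=8), (x=6, y=9)
  Distance 8: (x=6, y=0), (x=4, y=2), (x=3, y=3), (x=2, y=4), (x=3, y=5), (x=2, y=6), (x=3, y=7), (x=4, y=8), (x=5, y=9), (x=6, y=10)
  Distance 9: (x=5, y=0), (x=4, y=1), (x=3, y=2), (x=2, y=3), (x=1, y=4), (x=2, y=5), (x=1, y=6), (x=3, y=8), (x=4, y=9), (x=5, y=10)
  Distance 10: (x=3, y=1), (x=2, y=2), (x=1, y=3), (x=0, y=4), (x=1, y=5), (x=0, y=6), (x=1, y=7), (x=4, y=10)
  Distance 11: (x=3, y=0), (x=2, y=1), (x=1, y=2), (x=0, y=3), (x=0, y=5), (x=0, y=7), (x=3, y=10)
  Distance 12: (x=2, y=0), (x=1, y=1), (x=0, y=2), (x=0, y=8), (x=2, y=10)
  Distance 13: (x=1, y=0), (x=0, y=1), (x=0, y=9), (x=2, y=9), (x=1, y=10)
  Distance 14: (x=0, y=0), (x=1, y=9), (x=0, y=10)
Total reachable: 99 (grid has 99 open cells total)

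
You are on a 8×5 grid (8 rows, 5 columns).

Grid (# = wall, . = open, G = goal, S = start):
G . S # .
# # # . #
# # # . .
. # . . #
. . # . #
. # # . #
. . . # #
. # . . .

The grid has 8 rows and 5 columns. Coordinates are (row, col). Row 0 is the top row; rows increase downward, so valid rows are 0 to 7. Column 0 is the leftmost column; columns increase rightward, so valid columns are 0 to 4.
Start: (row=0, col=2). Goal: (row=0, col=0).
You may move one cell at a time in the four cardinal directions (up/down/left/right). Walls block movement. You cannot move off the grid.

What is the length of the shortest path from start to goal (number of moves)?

BFS from (row=0, col=2) until reaching (row=0, col=0):
  Distance 0: (row=0, col=2)
  Distance 1: (row=0, col=1)
  Distance 2: (row=0, col=0)  <- goal reached here
One shortest path (2 moves): (row=0, col=2) -> (row=0, col=1) -> (row=0, col=0)

Answer: Shortest path length: 2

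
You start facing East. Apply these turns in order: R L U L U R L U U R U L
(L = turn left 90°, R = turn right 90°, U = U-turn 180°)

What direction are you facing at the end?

Answer: Final heading: South

Derivation:
Start: East
  R (right (90° clockwise)) -> South
  L (left (90° counter-clockwise)) -> East
  U (U-turn (180°)) -> West
  L (left (90° counter-clockwise)) -> South
  U (U-turn (180°)) -> North
  R (right (90° clockwise)) -> East
  L (left (90° counter-clockwise)) -> North
  U (U-turn (180°)) -> South
  U (U-turn (180°)) -> North
  R (right (90° clockwise)) -> East
  U (U-turn (180°)) -> West
  L (left (90° counter-clockwise)) -> South
Final: South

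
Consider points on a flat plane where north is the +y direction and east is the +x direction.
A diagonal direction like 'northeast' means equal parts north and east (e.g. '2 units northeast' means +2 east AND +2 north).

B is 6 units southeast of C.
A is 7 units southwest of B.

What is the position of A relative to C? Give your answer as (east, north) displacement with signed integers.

Place C at the origin (east=0, north=0).
  B is 6 units southeast of C: delta (east=+6, north=-6); B at (east=6, north=-6).
  A is 7 units southwest of B: delta (east=-7, north=-7); A at (east=-1, north=-13).
Therefore A relative to C: (east=-1, north=-13).

Answer: A is at (east=-1, north=-13) relative to C.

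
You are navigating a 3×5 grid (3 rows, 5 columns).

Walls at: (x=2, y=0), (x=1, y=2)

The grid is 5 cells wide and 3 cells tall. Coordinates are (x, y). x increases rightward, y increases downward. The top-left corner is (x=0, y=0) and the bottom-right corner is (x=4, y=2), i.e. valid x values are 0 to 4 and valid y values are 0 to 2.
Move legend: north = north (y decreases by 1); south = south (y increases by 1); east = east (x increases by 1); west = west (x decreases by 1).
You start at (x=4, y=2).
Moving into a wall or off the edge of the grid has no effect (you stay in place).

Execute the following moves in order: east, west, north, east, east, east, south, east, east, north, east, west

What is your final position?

Start: (x=4, y=2)
  east (east): blocked, stay at (x=4, y=2)
  west (west): (x=4, y=2) -> (x=3, y=2)
  north (north): (x=3, y=2) -> (x=3, y=1)
  east (east): (x=3, y=1) -> (x=4, y=1)
  east (east): blocked, stay at (x=4, y=1)
  east (east): blocked, stay at (x=4, y=1)
  south (south): (x=4, y=1) -> (x=4, y=2)
  east (east): blocked, stay at (x=4, y=2)
  east (east): blocked, stay at (x=4, y=2)
  north (north): (x=4, y=2) -> (x=4, y=1)
  east (east): blocked, stay at (x=4, y=1)
  west (west): (x=4, y=1) -> (x=3, y=1)
Final: (x=3, y=1)

Answer: Final position: (x=3, y=1)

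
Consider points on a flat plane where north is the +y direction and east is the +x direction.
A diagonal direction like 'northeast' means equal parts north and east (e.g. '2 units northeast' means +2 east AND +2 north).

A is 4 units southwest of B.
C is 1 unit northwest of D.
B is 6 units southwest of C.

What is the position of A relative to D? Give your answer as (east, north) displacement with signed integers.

Answer: A is at (east=-11, north=-9) relative to D.

Derivation:
Place D at the origin (east=0, north=0).
  C is 1 unit northwest of D: delta (east=-1, north=+1); C at (east=-1, north=1).
  B is 6 units southwest of C: delta (east=-6, north=-6); B at (east=-7, north=-5).
  A is 4 units southwest of B: delta (east=-4, north=-4); A at (east=-11, north=-9).
Therefore A relative to D: (east=-11, north=-9).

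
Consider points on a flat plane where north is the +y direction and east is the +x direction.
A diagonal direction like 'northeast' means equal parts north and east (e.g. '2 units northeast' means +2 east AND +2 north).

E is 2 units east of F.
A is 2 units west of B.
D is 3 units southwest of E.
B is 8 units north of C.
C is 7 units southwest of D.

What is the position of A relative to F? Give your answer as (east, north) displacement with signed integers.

Answer: A is at (east=-10, north=-2) relative to F.

Derivation:
Place F at the origin (east=0, north=0).
  E is 2 units east of F: delta (east=+2, north=+0); E at (east=2, north=0).
  D is 3 units southwest of E: delta (east=-3, north=-3); D at (east=-1, north=-3).
  C is 7 units southwest of D: delta (east=-7, north=-7); C at (east=-8, north=-10).
  B is 8 units north of C: delta (east=+0, north=+8); B at (east=-8, north=-2).
  A is 2 units west of B: delta (east=-2, north=+0); A at (east=-10, north=-2).
Therefore A relative to F: (east=-10, north=-2).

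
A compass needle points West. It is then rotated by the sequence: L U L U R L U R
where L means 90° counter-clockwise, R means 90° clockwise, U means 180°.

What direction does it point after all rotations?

Answer: Final heading: North

Derivation:
Start: West
  L (left (90° counter-clockwise)) -> South
  U (U-turn (180°)) -> North
  L (left (90° counter-clockwise)) -> West
  U (U-turn (180°)) -> East
  R (right (90° clockwise)) -> South
  L (left (90° counter-clockwise)) -> East
  U (U-turn (180°)) -> West
  R (right (90° clockwise)) -> North
Final: North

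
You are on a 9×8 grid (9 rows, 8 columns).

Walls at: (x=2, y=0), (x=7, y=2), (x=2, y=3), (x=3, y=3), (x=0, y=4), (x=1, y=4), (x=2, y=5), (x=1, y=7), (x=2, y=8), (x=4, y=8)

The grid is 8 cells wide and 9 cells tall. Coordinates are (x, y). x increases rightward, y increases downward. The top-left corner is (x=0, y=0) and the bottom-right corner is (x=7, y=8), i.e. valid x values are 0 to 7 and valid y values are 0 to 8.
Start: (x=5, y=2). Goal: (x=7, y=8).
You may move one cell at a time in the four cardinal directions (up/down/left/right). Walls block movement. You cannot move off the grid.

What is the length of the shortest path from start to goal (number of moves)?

BFS from (x=5, y=2) until reaching (x=7, y=8):
  Distance 0: (x=5, y=2)
  Distance 1: (x=5, y=1), (x=4, y=2), (x=6, y=2), (x=5, y=3)
  Distance 2: (x=5, y=0), (x=4, y=1), (x=6, y=1), (x=3, y=2), (x=4, y=3), (x=6, y=3), (x=5, y=4)
  Distance 3: (x=4, y=0), (x=6, y=0), (x=3, y=1), (x=7, y=1), (x=2, y=2), (x=7, y=3), (x=4, y=4), (x=6, y=4), (x=5, y=5)
  Distance 4: (x=3, y=0), (x=7, y=0), (x=2, y=1), (x=1, y=2), (x=3, y=4), (x=7, y=4), (x=4, y=5), (x=6, y=5), (x=5, y=6)
  Distance 5: (x=1, y=1), (x=0, y=2), (x=1, y=3), (x=2, y=4), (x=3, y=5), (x=7, y=5), (x=4, y=6), (x=6, y=6), (x=5, y=7)
  Distance 6: (x=1, y=0), (x=0, y=1), (x=0, y=3), (x=3, y=6), (x=7, y=6), (x=4, y=7), (x=6, y=7), (x=5, y=8)
  Distance 7: (x=0, y=0), (x=2, y=6), (x=3, y=7), (x=7, y=7), (x=6, y=8)
  Distance 8: (x=1, y=6), (x=2, y=7), (x=3, y=8), (x=7, y=8)  <- goal reached here
One shortest path (8 moves): (x=5, y=2) -> (x=6, y=2) -> (x=6, y=3) -> (x=7, y=3) -> (x=7, y=4) -> (x=7, y=5) -> (x=7, y=6) -> (x=7, y=7) -> (x=7, y=8)

Answer: Shortest path length: 8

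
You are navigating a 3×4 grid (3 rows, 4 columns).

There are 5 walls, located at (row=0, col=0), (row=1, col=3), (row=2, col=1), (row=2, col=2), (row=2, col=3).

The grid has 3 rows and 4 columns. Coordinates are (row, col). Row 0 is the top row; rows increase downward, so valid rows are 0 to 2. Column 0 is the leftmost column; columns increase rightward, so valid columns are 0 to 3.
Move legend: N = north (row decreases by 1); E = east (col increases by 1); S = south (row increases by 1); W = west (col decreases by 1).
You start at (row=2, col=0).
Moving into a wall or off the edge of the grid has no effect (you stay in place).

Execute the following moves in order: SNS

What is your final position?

Answer: Final position: (row=2, col=0)

Derivation:
Start: (row=2, col=0)
  S (south): blocked, stay at (row=2, col=0)
  N (north): (row=2, col=0) -> (row=1, col=0)
  S (south): (row=1, col=0) -> (row=2, col=0)
Final: (row=2, col=0)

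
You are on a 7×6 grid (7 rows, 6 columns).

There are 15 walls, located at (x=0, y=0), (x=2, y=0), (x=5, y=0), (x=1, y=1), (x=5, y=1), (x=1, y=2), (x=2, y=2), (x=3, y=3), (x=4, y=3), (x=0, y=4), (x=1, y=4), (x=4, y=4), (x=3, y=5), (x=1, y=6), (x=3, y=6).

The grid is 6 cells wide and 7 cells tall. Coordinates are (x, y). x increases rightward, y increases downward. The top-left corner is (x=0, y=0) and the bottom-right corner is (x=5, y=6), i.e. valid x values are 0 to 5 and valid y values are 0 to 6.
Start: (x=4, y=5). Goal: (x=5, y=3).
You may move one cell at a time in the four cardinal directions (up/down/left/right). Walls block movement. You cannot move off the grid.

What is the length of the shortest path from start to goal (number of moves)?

BFS from (x=4, y=5) until reaching (x=5, y=3):
  Distance 0: (x=4, y=5)
  Distance 1: (x=5, y=5), (x=4, y=6)
  Distance 2: (x=5, y=4), (x=5, y=6)
  Distance 3: (x=5, y=3)  <- goal reached here
One shortest path (3 moves): (x=4, y=5) -> (x=5, y=5) -> (x=5, y=4) -> (x=5, y=3)

Answer: Shortest path length: 3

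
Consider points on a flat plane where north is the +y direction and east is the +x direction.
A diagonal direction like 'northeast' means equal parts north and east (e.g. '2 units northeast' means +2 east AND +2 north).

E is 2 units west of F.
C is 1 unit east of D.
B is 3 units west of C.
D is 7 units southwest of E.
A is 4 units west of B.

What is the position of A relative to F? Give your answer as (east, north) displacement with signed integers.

Place F at the origin (east=0, north=0).
  E is 2 units west of F: delta (east=-2, north=+0); E at (east=-2, north=0).
  D is 7 units southwest of E: delta (east=-7, north=-7); D at (east=-9, north=-7).
  C is 1 unit east of D: delta (east=+1, north=+0); C at (east=-8, north=-7).
  B is 3 units west of C: delta (east=-3, north=+0); B at (east=-11, north=-7).
  A is 4 units west of B: delta (east=-4, north=+0); A at (east=-15, north=-7).
Therefore A relative to F: (east=-15, north=-7).

Answer: A is at (east=-15, north=-7) relative to F.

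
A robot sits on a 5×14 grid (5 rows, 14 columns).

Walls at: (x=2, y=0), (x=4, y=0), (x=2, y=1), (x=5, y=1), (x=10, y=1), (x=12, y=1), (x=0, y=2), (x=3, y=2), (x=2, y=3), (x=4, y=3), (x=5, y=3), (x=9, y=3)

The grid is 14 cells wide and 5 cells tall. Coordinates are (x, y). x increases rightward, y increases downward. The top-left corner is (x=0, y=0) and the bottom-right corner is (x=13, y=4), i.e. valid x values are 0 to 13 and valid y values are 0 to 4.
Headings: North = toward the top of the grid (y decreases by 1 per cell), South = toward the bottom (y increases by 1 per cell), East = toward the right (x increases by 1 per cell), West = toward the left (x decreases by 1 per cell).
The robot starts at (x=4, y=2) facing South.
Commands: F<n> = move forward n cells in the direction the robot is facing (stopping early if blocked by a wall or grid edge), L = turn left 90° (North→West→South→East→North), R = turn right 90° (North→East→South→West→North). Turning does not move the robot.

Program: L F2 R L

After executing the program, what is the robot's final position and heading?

Start: (x=4, y=2), facing South
  L: turn left, now facing East
  F2: move forward 2, now at (x=6, y=2)
  R: turn right, now facing South
  L: turn left, now facing East
Final: (x=6, y=2), facing East

Answer: Final position: (x=6, y=2), facing East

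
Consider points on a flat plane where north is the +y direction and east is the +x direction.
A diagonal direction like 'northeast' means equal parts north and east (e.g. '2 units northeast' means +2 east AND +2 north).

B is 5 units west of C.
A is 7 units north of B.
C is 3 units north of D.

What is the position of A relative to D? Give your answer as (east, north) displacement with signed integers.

Answer: A is at (east=-5, north=10) relative to D.

Derivation:
Place D at the origin (east=0, north=0).
  C is 3 units north of D: delta (east=+0, north=+3); C at (east=0, north=3).
  B is 5 units west of C: delta (east=-5, north=+0); B at (east=-5, north=3).
  A is 7 units north of B: delta (east=+0, north=+7); A at (east=-5, north=10).
Therefore A relative to D: (east=-5, north=10).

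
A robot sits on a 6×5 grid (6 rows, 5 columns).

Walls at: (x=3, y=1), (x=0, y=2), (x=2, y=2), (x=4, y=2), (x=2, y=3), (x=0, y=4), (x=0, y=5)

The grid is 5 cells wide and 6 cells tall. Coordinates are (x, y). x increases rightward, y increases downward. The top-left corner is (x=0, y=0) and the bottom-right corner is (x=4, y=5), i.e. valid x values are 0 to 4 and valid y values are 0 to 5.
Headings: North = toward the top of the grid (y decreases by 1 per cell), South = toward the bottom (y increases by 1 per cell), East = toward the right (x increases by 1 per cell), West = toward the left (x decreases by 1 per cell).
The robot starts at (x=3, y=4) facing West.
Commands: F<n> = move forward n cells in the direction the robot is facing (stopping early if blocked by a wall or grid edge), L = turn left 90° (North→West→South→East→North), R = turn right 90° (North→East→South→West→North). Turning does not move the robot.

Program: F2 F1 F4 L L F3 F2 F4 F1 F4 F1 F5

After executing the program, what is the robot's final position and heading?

Answer: Final position: (x=4, y=4), facing East

Derivation:
Start: (x=3, y=4), facing West
  F2: move forward 2, now at (x=1, y=4)
  F1: move forward 0/1 (blocked), now at (x=1, y=4)
  F4: move forward 0/4 (blocked), now at (x=1, y=4)
  L: turn left, now facing South
  L: turn left, now facing East
  F3: move forward 3, now at (x=4, y=4)
  F2: move forward 0/2 (blocked), now at (x=4, y=4)
  F4: move forward 0/4 (blocked), now at (x=4, y=4)
  F1: move forward 0/1 (blocked), now at (x=4, y=4)
  F4: move forward 0/4 (blocked), now at (x=4, y=4)
  F1: move forward 0/1 (blocked), now at (x=4, y=4)
  F5: move forward 0/5 (blocked), now at (x=4, y=4)
Final: (x=4, y=4), facing East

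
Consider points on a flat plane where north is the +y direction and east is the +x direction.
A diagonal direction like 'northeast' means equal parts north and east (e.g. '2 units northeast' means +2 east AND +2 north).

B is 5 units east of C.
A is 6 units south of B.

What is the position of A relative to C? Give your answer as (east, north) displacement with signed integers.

Answer: A is at (east=5, north=-6) relative to C.

Derivation:
Place C at the origin (east=0, north=0).
  B is 5 units east of C: delta (east=+5, north=+0); B at (east=5, north=0).
  A is 6 units south of B: delta (east=+0, north=-6); A at (east=5, north=-6).
Therefore A relative to C: (east=5, north=-6).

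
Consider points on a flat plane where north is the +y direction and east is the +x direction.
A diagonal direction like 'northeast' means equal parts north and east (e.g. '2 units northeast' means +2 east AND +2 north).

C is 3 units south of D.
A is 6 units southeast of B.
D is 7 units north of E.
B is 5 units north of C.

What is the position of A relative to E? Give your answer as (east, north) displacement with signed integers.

Answer: A is at (east=6, north=3) relative to E.

Derivation:
Place E at the origin (east=0, north=0).
  D is 7 units north of E: delta (east=+0, north=+7); D at (east=0, north=7).
  C is 3 units south of D: delta (east=+0, north=-3); C at (east=0, north=4).
  B is 5 units north of C: delta (east=+0, north=+5); B at (east=0, north=9).
  A is 6 units southeast of B: delta (east=+6, north=-6); A at (east=6, north=3).
Therefore A relative to E: (east=6, north=3).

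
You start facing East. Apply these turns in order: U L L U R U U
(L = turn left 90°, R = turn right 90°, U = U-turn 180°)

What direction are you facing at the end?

Start: East
  U (U-turn (180°)) -> West
  L (left (90° counter-clockwise)) -> South
  L (left (90° counter-clockwise)) -> East
  U (U-turn (180°)) -> West
  R (right (90° clockwise)) -> North
  U (U-turn (180°)) -> South
  U (U-turn (180°)) -> North
Final: North

Answer: Final heading: North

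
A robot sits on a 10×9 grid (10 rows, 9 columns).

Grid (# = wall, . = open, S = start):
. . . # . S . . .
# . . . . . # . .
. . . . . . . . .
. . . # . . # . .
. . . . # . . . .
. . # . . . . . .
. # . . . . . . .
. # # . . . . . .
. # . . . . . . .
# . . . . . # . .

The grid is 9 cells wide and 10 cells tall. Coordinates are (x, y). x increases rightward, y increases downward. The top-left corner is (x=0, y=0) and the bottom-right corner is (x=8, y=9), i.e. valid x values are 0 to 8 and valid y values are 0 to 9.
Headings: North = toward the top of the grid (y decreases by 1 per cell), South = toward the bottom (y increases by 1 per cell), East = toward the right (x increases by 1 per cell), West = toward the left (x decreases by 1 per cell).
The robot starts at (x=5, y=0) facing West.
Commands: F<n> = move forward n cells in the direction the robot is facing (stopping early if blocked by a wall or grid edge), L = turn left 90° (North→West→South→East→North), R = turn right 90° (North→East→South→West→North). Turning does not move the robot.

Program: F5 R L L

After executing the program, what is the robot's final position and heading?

Start: (x=5, y=0), facing West
  F5: move forward 1/5 (blocked), now at (x=4, y=0)
  R: turn right, now facing North
  L: turn left, now facing West
  L: turn left, now facing South
Final: (x=4, y=0), facing South

Answer: Final position: (x=4, y=0), facing South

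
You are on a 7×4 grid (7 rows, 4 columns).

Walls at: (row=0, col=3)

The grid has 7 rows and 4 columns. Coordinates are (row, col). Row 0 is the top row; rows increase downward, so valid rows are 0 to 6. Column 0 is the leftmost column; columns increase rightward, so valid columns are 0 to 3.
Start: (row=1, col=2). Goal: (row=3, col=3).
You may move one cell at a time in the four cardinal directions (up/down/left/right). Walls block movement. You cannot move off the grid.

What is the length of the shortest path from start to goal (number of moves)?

BFS from (row=1, col=2) until reaching (row=3, col=3):
  Distance 0: (row=1, col=2)
  Distance 1: (row=0, col=2), (row=1, col=1), (row=1, col=3), (row=2, col=2)
  Distance 2: (row=0, col=1), (row=1, col=0), (row=2, col=1), (row=2, col=3), (row=3, col=2)
  Distance 3: (row=0, col=0), (row=2, col=0), (row=3, col=1), (row=3, col=3), (row=4, col=2)  <- goal reached here
One shortest path (3 moves): (row=1, col=2) -> (row=1, col=3) -> (row=2, col=3) -> (row=3, col=3)

Answer: Shortest path length: 3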